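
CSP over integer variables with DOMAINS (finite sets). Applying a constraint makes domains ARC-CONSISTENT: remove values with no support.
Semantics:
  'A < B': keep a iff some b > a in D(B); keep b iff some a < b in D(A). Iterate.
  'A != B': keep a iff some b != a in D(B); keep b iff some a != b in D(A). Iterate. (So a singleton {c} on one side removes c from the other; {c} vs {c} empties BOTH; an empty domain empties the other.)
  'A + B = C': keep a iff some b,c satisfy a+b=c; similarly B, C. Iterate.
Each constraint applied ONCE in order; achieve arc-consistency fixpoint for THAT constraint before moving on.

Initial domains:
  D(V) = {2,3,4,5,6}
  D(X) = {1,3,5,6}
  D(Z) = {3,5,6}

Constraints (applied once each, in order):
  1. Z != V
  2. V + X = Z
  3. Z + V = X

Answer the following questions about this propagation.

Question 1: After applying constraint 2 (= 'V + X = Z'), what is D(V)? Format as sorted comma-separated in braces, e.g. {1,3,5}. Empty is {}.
Answer: {2,3,4,5}

Derivation:
Constraint 1 (Z != V) on D(Z)={3,5,6} D(V)={2,3,4,5,6}: no change
Constraint 2 (V + X = Z) on D(V)={2,3,4,5,6} D(X)={1,3,5,6} D(Z)={3,5,6}: V {2,3,4,5,6}->{2,3,4,5}; X {1,3,5,6}->{1,3}
So after constraint 2: D(V) = {2,3,4,5}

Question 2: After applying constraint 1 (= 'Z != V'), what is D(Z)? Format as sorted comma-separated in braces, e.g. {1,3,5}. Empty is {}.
Answer: {3,5,6}

Derivation:
Constraint 1 (Z != V) on D(Z)={3,5,6} D(V)={2,3,4,5,6}: no change
So after constraint 1: D(Z) = {3,5,6}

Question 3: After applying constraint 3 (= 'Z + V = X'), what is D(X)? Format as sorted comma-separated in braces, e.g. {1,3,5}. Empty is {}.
Answer: {}

Derivation:
Constraint 1 (Z != V) on D(Z)={3,5,6} D(V)={2,3,4,5,6}: no change
Constraint 2 (V + X = Z) on D(V)={2,3,4,5,6} D(X)={1,3,5,6} D(Z)={3,5,6}: V {2,3,4,5,6}->{2,3,4,5}; X {1,3,5,6}->{1,3}
Constraint 3 (Z + V = X) on D(Z)={3,5,6} D(V)={2,3,4,5} D(X)={1,3}: Z {3,5,6}->{}; V {2,3,4,5}->{}; X {1,3}->{}
So after constraint 3: D(X) = {}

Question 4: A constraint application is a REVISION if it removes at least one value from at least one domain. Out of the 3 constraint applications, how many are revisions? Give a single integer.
Constraint 1 (Z != V) on D(Z)={3,5,6} D(V)={2,3,4,5,6}: no change => not a revision
Constraint 2 (V + X = Z) on D(V)={2,3,4,5,6} D(X)={1,3,5,6} D(Z)={3,5,6}: V {2,3,4,5,6}->{2,3,4,5}; X {1,3,5,6}->{1,3} => REVISION
Constraint 3 (Z + V = X) on D(Z)={3,5,6} D(V)={2,3,4,5} D(X)={1,3}: Z {3,5,6}->{}; V {2,3,4,5}->{}; X {1,3}->{} => REVISION
Total revisions = 2

Answer: 2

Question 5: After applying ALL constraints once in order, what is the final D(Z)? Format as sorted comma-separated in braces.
Answer: {}

Derivation:
Constraint 1 (Z != V) on D(Z)={3,5,6} D(V)={2,3,4,5,6}: no change
Constraint 2 (V + X = Z) on D(V)={2,3,4,5,6} D(X)={1,3,5,6} D(Z)={3,5,6}: V {2,3,4,5,6}->{2,3,4,5}; X {1,3,5,6}->{1,3}
Constraint 3 (Z + V = X) on D(Z)={3,5,6} D(V)={2,3,4,5} D(X)={1,3}: Z {3,5,6}->{}; V {2,3,4,5}->{}; X {1,3}->{}
So after all 3 constraints: D(Z) = {}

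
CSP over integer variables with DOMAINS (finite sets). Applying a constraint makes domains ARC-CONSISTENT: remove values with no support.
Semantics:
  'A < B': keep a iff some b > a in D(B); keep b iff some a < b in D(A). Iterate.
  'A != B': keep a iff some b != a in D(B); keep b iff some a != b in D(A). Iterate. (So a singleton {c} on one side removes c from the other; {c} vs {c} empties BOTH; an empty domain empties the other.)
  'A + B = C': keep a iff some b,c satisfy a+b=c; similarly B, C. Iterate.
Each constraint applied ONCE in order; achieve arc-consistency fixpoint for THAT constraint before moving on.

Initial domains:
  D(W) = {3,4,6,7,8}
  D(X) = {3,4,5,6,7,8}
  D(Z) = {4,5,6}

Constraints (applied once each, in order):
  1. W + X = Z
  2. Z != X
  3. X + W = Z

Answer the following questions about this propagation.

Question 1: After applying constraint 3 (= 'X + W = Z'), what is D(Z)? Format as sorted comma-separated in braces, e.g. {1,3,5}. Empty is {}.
Answer: {6}

Derivation:
Constraint 1 (W + X = Z) on D(W)={3,4,6,7,8} D(X)={3,4,5,6,7,8} D(Z)={4,5,6}: W {3,4,6,7,8}->{3}; X {3,4,5,6,7,8}->{3}; Z {4,5,6}->{6}
Constraint 2 (Z != X) on D(Z)={6} D(X)={3}: no change
Constraint 3 (X + W = Z) on D(X)={3} D(W)={3} D(Z)={6}: no change
So after constraint 3: D(Z) = {6}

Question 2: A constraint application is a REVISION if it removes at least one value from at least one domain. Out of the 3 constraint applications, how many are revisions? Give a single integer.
Constraint 1 (W + X = Z) on D(W)={3,4,6,7,8} D(X)={3,4,5,6,7,8} D(Z)={4,5,6}: W {3,4,6,7,8}->{3}; X {3,4,5,6,7,8}->{3}; Z {4,5,6}->{6} => REVISION
Constraint 2 (Z != X) on D(Z)={6} D(X)={3}: no change => not a revision
Constraint 3 (X + W = Z) on D(X)={3} D(W)={3} D(Z)={6}: no change => not a revision
Total revisions = 1

Answer: 1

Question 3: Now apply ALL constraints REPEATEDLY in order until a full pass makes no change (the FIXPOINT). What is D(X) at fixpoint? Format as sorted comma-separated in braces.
Answer: {3}

Derivation:
pass 0 (initial): D(X)={3,4,5,6,7,8}
pass 1: W {3,4,6,7,8}->{3}; X {3,4,5,6,7,8}->{3}; Z {4,5,6}->{6}
pass 2: no change
Fixpoint after 2 passes: D(X) = {3}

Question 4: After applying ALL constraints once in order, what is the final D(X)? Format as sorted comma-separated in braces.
Answer: {3}

Derivation:
Constraint 1 (W + X = Z) on D(W)={3,4,6,7,8} D(X)={3,4,5,6,7,8} D(Z)={4,5,6}: W {3,4,6,7,8}->{3}; X {3,4,5,6,7,8}->{3}; Z {4,5,6}->{6}
Constraint 2 (Z != X) on D(Z)={6} D(X)={3}: no change
Constraint 3 (X + W = Z) on D(X)={3} D(W)={3} D(Z)={6}: no change
So after all 3 constraints: D(X) = {3}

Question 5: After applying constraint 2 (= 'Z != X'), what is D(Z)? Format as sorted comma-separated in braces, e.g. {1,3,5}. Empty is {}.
Constraint 1 (W + X = Z) on D(W)={3,4,6,7,8} D(X)={3,4,5,6,7,8} D(Z)={4,5,6}: W {3,4,6,7,8}->{3}; X {3,4,5,6,7,8}->{3}; Z {4,5,6}->{6}
Constraint 2 (Z != X) on D(Z)={6} D(X)={3}: no change
So after constraint 2: D(Z) = {6}

Answer: {6}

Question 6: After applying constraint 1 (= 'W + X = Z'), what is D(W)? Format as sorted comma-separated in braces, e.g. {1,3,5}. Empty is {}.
Answer: {3}

Derivation:
Constraint 1 (W + X = Z) on D(W)={3,4,6,7,8} D(X)={3,4,5,6,7,8} D(Z)={4,5,6}: W {3,4,6,7,8}->{3}; X {3,4,5,6,7,8}->{3}; Z {4,5,6}->{6}
So after constraint 1: D(W) = {3}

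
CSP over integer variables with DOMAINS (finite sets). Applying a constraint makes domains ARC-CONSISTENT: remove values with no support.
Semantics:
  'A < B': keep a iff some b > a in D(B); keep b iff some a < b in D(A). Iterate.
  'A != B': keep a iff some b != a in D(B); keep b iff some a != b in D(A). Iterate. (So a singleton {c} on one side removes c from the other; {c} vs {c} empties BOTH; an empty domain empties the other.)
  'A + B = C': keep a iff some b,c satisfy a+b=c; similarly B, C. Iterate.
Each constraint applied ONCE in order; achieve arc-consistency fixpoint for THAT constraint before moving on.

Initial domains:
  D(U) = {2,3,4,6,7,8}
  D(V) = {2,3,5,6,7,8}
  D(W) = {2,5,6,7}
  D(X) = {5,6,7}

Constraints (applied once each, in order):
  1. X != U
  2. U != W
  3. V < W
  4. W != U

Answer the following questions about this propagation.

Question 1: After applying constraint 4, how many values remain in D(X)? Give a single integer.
Answer: 3

Derivation:
Constraint 1 (X != U) on D(X)={5,6,7} D(U)={2,3,4,6,7,8}: no change
Constraint 2 (U != W) on D(U)={2,3,4,6,7,8} D(W)={2,5,6,7}: no change
Constraint 3 (V < W) on D(V)={2,3,5,6,7,8} D(W)={2,5,6,7}: V {2,3,5,6,7,8}->{2,3,5,6}; W {2,5,6,7}->{5,6,7}
Constraint 4 (W != U) on D(W)={5,6,7} D(U)={2,3,4,6,7,8}: no change
So after constraint 4: D(X)={5,6,7}, size = 3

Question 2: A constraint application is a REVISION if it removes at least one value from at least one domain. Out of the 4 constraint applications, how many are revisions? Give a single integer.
Answer: 1

Derivation:
Constraint 1 (X != U) on D(X)={5,6,7} D(U)={2,3,4,6,7,8}: no change => not a revision
Constraint 2 (U != W) on D(U)={2,3,4,6,7,8} D(W)={2,5,6,7}: no change => not a revision
Constraint 3 (V < W) on D(V)={2,3,5,6,7,8} D(W)={2,5,6,7}: V {2,3,5,6,7,8}->{2,3,5,6}; W {2,5,6,7}->{5,6,7} => REVISION
Constraint 4 (W != U) on D(W)={5,6,7} D(U)={2,3,4,6,7,8}: no change => not a revision
Total revisions = 1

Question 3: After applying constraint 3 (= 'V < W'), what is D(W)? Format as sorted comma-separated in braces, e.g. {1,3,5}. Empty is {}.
Constraint 1 (X != U) on D(X)={5,6,7} D(U)={2,3,4,6,7,8}: no change
Constraint 2 (U != W) on D(U)={2,3,4,6,7,8} D(W)={2,5,6,7}: no change
Constraint 3 (V < W) on D(V)={2,3,5,6,7,8} D(W)={2,5,6,7}: V {2,3,5,6,7,8}->{2,3,5,6}; W {2,5,6,7}->{5,6,7}
So after constraint 3: D(W) = {5,6,7}

Answer: {5,6,7}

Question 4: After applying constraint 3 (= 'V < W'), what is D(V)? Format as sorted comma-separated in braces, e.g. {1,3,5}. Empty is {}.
Constraint 1 (X != U) on D(X)={5,6,7} D(U)={2,3,4,6,7,8}: no change
Constraint 2 (U != W) on D(U)={2,3,4,6,7,8} D(W)={2,5,6,7}: no change
Constraint 3 (V < W) on D(V)={2,3,5,6,7,8} D(W)={2,5,6,7}: V {2,3,5,6,7,8}->{2,3,5,6}; W {2,5,6,7}->{5,6,7}
So after constraint 3: D(V) = {2,3,5,6}

Answer: {2,3,5,6}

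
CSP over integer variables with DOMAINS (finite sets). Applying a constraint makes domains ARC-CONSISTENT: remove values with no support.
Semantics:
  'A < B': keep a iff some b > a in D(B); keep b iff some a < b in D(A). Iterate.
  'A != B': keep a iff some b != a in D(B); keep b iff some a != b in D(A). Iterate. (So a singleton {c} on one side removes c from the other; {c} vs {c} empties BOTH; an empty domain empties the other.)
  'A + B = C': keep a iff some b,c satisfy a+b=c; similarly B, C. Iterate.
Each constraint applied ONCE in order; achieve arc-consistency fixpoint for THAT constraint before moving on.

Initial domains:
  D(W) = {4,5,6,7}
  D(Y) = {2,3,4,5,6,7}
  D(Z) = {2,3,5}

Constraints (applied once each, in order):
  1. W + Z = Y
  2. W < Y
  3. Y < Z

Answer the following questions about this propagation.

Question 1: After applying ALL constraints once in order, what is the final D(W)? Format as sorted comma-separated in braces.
Constraint 1 (W + Z = Y) on D(W)={4,5,6,7} D(Z)={2,3,5} D(Y)={2,3,4,5,6,7}: W {4,5,6,7}->{4,5}; Z {2,3,5}->{2,3}; Y {2,3,4,5,6,7}->{6,7}
Constraint 2 (W < Y) on D(W)={4,5} D(Y)={6,7}: no change
Constraint 3 (Y < Z) on D(Y)={6,7} D(Z)={2,3}: Y {6,7}->{}; Z {2,3}->{}
So after all 3 constraints: D(W) = {4,5}

Answer: {4,5}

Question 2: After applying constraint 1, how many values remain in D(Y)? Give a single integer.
Answer: 2

Derivation:
Constraint 1 (W + Z = Y) on D(W)={4,5,6,7} D(Z)={2,3,5} D(Y)={2,3,4,5,6,7}: W {4,5,6,7}->{4,5}; Z {2,3,5}->{2,3}; Y {2,3,4,5,6,7}->{6,7}
So after constraint 1: D(Y)={6,7}, size = 2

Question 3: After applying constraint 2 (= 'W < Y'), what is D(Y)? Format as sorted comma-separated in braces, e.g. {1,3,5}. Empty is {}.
Answer: {6,7}

Derivation:
Constraint 1 (W + Z = Y) on D(W)={4,5,6,7} D(Z)={2,3,5} D(Y)={2,3,4,5,6,7}: W {4,5,6,7}->{4,5}; Z {2,3,5}->{2,3}; Y {2,3,4,5,6,7}->{6,7}
Constraint 2 (W < Y) on D(W)={4,5} D(Y)={6,7}: no change
So after constraint 2: D(Y) = {6,7}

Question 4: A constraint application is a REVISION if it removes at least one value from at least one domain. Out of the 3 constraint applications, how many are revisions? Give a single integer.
Constraint 1 (W + Z = Y) on D(W)={4,5,6,7} D(Z)={2,3,5} D(Y)={2,3,4,5,6,7}: W {4,5,6,7}->{4,5}; Z {2,3,5}->{2,3}; Y {2,3,4,5,6,7}->{6,7} => REVISION
Constraint 2 (W < Y) on D(W)={4,5} D(Y)={6,7}: no change => not a revision
Constraint 3 (Y < Z) on D(Y)={6,7} D(Z)={2,3}: Y {6,7}->{}; Z {2,3}->{} => REVISION
Total revisions = 2

Answer: 2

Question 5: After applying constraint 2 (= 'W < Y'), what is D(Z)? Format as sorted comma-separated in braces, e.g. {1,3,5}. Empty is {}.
Answer: {2,3}

Derivation:
Constraint 1 (W + Z = Y) on D(W)={4,5,6,7} D(Z)={2,3,5} D(Y)={2,3,4,5,6,7}: W {4,5,6,7}->{4,5}; Z {2,3,5}->{2,3}; Y {2,3,4,5,6,7}->{6,7}
Constraint 2 (W < Y) on D(W)={4,5} D(Y)={6,7}: no change
So after constraint 2: D(Z) = {2,3}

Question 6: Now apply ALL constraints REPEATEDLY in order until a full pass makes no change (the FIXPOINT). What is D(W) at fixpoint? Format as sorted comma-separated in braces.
Answer: {}

Derivation:
pass 0 (initial): D(W)={4,5,6,7}
pass 1: W {4,5,6,7}->{4,5}; Y {2,3,4,5,6,7}->{}; Z {2,3,5}->{}
pass 2: W {4,5}->{}
pass 3: no change
Fixpoint after 3 passes: D(W) = {}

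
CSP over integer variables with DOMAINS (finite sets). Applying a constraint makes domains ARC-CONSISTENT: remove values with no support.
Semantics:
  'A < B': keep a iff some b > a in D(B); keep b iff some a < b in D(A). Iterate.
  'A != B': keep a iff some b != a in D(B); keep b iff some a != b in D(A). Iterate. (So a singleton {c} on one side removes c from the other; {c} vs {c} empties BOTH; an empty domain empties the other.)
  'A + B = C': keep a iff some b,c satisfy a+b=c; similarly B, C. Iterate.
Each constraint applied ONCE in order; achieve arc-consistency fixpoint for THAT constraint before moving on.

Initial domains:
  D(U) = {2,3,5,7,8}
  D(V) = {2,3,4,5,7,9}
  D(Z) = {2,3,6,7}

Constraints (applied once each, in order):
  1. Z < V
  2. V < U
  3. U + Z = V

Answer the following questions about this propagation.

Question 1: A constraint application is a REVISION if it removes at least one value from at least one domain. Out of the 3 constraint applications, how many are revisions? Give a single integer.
Answer: 3

Derivation:
Constraint 1 (Z < V) on D(Z)={2,3,6,7} D(V)={2,3,4,5,7,9}: V {2,3,4,5,7,9}->{3,4,5,7,9} => REVISION
Constraint 2 (V < U) on D(V)={3,4,5,7,9} D(U)={2,3,5,7,8}: V {3,4,5,7,9}->{3,4,5,7}; U {2,3,5,7,8}->{5,7,8} => REVISION
Constraint 3 (U + Z = V) on D(U)={5,7,8} D(Z)={2,3,6,7} D(V)={3,4,5,7}: U {5,7,8}->{5}; Z {2,3,6,7}->{2}; V {3,4,5,7}->{7} => REVISION
Total revisions = 3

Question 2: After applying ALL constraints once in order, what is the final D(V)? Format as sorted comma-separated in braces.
Constraint 1 (Z < V) on D(Z)={2,3,6,7} D(V)={2,3,4,5,7,9}: V {2,3,4,5,7,9}->{3,4,5,7,9}
Constraint 2 (V < U) on D(V)={3,4,5,7,9} D(U)={2,3,5,7,8}: V {3,4,5,7,9}->{3,4,5,7}; U {2,3,5,7,8}->{5,7,8}
Constraint 3 (U + Z = V) on D(U)={5,7,8} D(Z)={2,3,6,7} D(V)={3,4,5,7}: U {5,7,8}->{5}; Z {2,3,6,7}->{2}; V {3,4,5,7}->{7}
So after all 3 constraints: D(V) = {7}

Answer: {7}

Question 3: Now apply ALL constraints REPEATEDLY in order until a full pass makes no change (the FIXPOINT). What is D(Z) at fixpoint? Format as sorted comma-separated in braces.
pass 0 (initial): D(Z)={2,3,6,7}
pass 1: U {2,3,5,7,8}->{5}; V {2,3,4,5,7,9}->{7}; Z {2,3,6,7}->{2}
pass 2: U {5}->{}; V {7}->{}; Z {2}->{}
pass 3: no change
Fixpoint after 3 passes: D(Z) = {}

Answer: {}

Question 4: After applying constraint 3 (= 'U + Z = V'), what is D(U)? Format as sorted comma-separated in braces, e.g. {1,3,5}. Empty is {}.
Answer: {5}

Derivation:
Constraint 1 (Z < V) on D(Z)={2,3,6,7} D(V)={2,3,4,5,7,9}: V {2,3,4,5,7,9}->{3,4,5,7,9}
Constraint 2 (V < U) on D(V)={3,4,5,7,9} D(U)={2,3,5,7,8}: V {3,4,5,7,9}->{3,4,5,7}; U {2,3,5,7,8}->{5,7,8}
Constraint 3 (U + Z = V) on D(U)={5,7,8} D(Z)={2,3,6,7} D(V)={3,4,5,7}: U {5,7,8}->{5}; Z {2,3,6,7}->{2}; V {3,4,5,7}->{7}
So after constraint 3: D(U) = {5}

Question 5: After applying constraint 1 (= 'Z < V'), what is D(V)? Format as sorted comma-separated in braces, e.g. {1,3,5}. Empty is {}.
Answer: {3,4,5,7,9}

Derivation:
Constraint 1 (Z < V) on D(Z)={2,3,6,7} D(V)={2,3,4,5,7,9}: V {2,3,4,5,7,9}->{3,4,5,7,9}
So after constraint 1: D(V) = {3,4,5,7,9}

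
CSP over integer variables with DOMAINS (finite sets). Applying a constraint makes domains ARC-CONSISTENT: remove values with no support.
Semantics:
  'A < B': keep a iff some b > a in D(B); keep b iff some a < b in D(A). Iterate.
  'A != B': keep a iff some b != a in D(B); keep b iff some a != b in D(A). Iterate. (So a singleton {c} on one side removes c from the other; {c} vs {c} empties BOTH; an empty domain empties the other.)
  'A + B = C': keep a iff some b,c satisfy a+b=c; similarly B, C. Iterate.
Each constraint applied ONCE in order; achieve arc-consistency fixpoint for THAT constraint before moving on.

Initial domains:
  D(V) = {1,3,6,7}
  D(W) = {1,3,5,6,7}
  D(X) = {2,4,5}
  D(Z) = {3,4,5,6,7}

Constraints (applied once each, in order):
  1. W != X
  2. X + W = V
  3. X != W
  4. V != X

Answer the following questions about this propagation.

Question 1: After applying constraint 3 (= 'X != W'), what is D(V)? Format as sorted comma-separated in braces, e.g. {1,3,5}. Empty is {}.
Answer: {3,6,7}

Derivation:
Constraint 1 (W != X) on D(W)={1,3,5,6,7} D(X)={2,4,5}: no change
Constraint 2 (X + W = V) on D(X)={2,4,5} D(W)={1,3,5,6,7} D(V)={1,3,6,7}: W {1,3,5,6,7}->{1,3,5}; V {1,3,6,7}->{3,6,7}
Constraint 3 (X != W) on D(X)={2,4,5} D(W)={1,3,5}: no change
So after constraint 3: D(V) = {3,6,7}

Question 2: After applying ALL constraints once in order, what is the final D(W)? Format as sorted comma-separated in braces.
Constraint 1 (W != X) on D(W)={1,3,5,6,7} D(X)={2,4,5}: no change
Constraint 2 (X + W = V) on D(X)={2,4,5} D(W)={1,3,5,6,7} D(V)={1,3,6,7}: W {1,3,5,6,7}->{1,3,5}; V {1,3,6,7}->{3,6,7}
Constraint 3 (X != W) on D(X)={2,4,5} D(W)={1,3,5}: no change
Constraint 4 (V != X) on D(V)={3,6,7} D(X)={2,4,5}: no change
So after all 4 constraints: D(W) = {1,3,5}

Answer: {1,3,5}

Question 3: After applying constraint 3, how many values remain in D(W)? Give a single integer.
Constraint 1 (W != X) on D(W)={1,3,5,6,7} D(X)={2,4,5}: no change
Constraint 2 (X + W = V) on D(X)={2,4,5} D(W)={1,3,5,6,7} D(V)={1,3,6,7}: W {1,3,5,6,7}->{1,3,5}; V {1,3,6,7}->{3,6,7}
Constraint 3 (X != W) on D(X)={2,4,5} D(W)={1,3,5}: no change
So after constraint 3: D(W)={1,3,5}, size = 3

Answer: 3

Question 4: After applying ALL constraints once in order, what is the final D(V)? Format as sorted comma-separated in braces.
Answer: {3,6,7}

Derivation:
Constraint 1 (W != X) on D(W)={1,3,5,6,7} D(X)={2,4,5}: no change
Constraint 2 (X + W = V) on D(X)={2,4,5} D(W)={1,3,5,6,7} D(V)={1,3,6,7}: W {1,3,5,6,7}->{1,3,5}; V {1,3,6,7}->{3,6,7}
Constraint 3 (X != W) on D(X)={2,4,5} D(W)={1,3,5}: no change
Constraint 4 (V != X) on D(V)={3,6,7} D(X)={2,4,5}: no change
So after all 4 constraints: D(V) = {3,6,7}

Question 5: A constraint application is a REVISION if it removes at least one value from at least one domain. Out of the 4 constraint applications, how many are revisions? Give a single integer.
Constraint 1 (W != X) on D(W)={1,3,5,6,7} D(X)={2,4,5}: no change => not a revision
Constraint 2 (X + W = V) on D(X)={2,4,5} D(W)={1,3,5,6,7} D(V)={1,3,6,7}: W {1,3,5,6,7}->{1,3,5}; V {1,3,6,7}->{3,6,7} => REVISION
Constraint 3 (X != W) on D(X)={2,4,5} D(W)={1,3,5}: no change => not a revision
Constraint 4 (V != X) on D(V)={3,6,7} D(X)={2,4,5}: no change => not a revision
Total revisions = 1

Answer: 1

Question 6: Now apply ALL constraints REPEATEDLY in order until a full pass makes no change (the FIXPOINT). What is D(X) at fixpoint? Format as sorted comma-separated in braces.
pass 0 (initial): D(X)={2,4,5}
pass 1: V {1,3,6,7}->{3,6,7}; W {1,3,5,6,7}->{1,3,5}
pass 2: no change
Fixpoint after 2 passes: D(X) = {2,4,5}

Answer: {2,4,5}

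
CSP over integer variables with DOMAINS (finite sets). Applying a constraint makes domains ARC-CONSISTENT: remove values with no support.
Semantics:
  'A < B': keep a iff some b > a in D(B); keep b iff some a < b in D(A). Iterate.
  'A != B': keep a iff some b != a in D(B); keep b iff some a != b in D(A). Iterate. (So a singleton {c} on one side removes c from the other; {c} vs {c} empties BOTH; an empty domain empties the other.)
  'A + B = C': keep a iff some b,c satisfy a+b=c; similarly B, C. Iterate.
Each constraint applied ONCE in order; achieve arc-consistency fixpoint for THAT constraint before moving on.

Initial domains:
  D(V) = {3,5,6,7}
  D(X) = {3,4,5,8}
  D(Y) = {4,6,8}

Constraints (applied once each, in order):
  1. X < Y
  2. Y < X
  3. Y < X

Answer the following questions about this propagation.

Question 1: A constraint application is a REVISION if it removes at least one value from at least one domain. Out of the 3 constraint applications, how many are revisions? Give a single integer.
Answer: 2

Derivation:
Constraint 1 (X < Y) on D(X)={3,4,5,8} D(Y)={4,6,8}: X {3,4,5,8}->{3,4,5} => REVISION
Constraint 2 (Y < X) on D(Y)={4,6,8} D(X)={3,4,5}: Y {4,6,8}->{4}; X {3,4,5}->{5} => REVISION
Constraint 3 (Y < X) on D(Y)={4} D(X)={5}: no change => not a revision
Total revisions = 2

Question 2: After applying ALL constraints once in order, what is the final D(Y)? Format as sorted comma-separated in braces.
Answer: {4}

Derivation:
Constraint 1 (X < Y) on D(X)={3,4,5,8} D(Y)={4,6,8}: X {3,4,5,8}->{3,4,5}
Constraint 2 (Y < X) on D(Y)={4,6,8} D(X)={3,4,5}: Y {4,6,8}->{4}; X {3,4,5}->{5}
Constraint 3 (Y < X) on D(Y)={4} D(X)={5}: no change
So after all 3 constraints: D(Y) = {4}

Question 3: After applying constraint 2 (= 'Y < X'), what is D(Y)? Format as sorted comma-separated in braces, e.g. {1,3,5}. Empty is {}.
Constraint 1 (X < Y) on D(X)={3,4,5,8} D(Y)={4,6,8}: X {3,4,5,8}->{3,4,5}
Constraint 2 (Y < X) on D(Y)={4,6,8} D(X)={3,4,5}: Y {4,6,8}->{4}; X {3,4,5}->{5}
So after constraint 2: D(Y) = {4}

Answer: {4}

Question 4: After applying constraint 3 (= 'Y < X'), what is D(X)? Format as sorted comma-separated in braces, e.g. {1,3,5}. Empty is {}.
Constraint 1 (X < Y) on D(X)={3,4,5,8} D(Y)={4,6,8}: X {3,4,5,8}->{3,4,5}
Constraint 2 (Y < X) on D(Y)={4,6,8} D(X)={3,4,5}: Y {4,6,8}->{4}; X {3,4,5}->{5}
Constraint 3 (Y < X) on D(Y)={4} D(X)={5}: no change
So after constraint 3: D(X) = {5}

Answer: {5}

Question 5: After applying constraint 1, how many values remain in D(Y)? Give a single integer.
Answer: 3

Derivation:
Constraint 1 (X < Y) on D(X)={3,4,5,8} D(Y)={4,6,8}: X {3,4,5,8}->{3,4,5}
So after constraint 1: D(Y)={4,6,8}, size = 3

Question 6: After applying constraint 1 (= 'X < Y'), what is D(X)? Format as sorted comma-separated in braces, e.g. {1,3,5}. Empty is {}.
Constraint 1 (X < Y) on D(X)={3,4,5,8} D(Y)={4,6,8}: X {3,4,5,8}->{3,4,5}
So after constraint 1: D(X) = {3,4,5}

Answer: {3,4,5}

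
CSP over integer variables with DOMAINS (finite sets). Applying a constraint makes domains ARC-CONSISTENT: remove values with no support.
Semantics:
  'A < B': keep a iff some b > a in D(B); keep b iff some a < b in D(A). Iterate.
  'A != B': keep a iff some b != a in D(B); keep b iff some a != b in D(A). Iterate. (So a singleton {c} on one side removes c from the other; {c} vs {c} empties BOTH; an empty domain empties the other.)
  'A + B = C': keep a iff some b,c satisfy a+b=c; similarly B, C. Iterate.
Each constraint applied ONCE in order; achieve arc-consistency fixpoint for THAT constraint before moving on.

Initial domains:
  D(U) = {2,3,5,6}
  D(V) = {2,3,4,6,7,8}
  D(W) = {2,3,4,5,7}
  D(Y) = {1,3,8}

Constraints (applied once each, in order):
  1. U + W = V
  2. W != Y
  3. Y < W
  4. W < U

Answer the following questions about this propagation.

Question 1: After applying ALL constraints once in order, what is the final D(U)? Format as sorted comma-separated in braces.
Constraint 1 (U + W = V) on D(U)={2,3,5,6} D(W)={2,3,4,5,7} D(V)={2,3,4,6,7,8}: W {2,3,4,5,7}->{2,3,4,5}; V {2,3,4,6,7,8}->{4,6,7,8}
Constraint 2 (W != Y) on D(W)={2,3,4,5} D(Y)={1,3,8}: no change
Constraint 3 (Y < W) on D(Y)={1,3,8} D(W)={2,3,4,5}: Y {1,3,8}->{1,3}
Constraint 4 (W < U) on D(W)={2,3,4,5} D(U)={2,3,5,6}: U {2,3,5,6}->{3,5,6}
So after all 4 constraints: D(U) = {3,5,6}

Answer: {3,5,6}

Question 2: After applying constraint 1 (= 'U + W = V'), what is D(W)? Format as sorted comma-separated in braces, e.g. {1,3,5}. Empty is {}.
Constraint 1 (U + W = V) on D(U)={2,3,5,6} D(W)={2,3,4,5,7} D(V)={2,3,4,6,7,8}: W {2,3,4,5,7}->{2,3,4,5}; V {2,3,4,6,7,8}->{4,6,7,8}
So after constraint 1: D(W) = {2,3,4,5}

Answer: {2,3,4,5}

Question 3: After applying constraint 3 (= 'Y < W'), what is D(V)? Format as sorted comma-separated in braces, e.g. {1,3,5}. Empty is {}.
Answer: {4,6,7,8}

Derivation:
Constraint 1 (U + W = V) on D(U)={2,3,5,6} D(W)={2,3,4,5,7} D(V)={2,3,4,6,7,8}: W {2,3,4,5,7}->{2,3,4,5}; V {2,3,4,6,7,8}->{4,6,7,8}
Constraint 2 (W != Y) on D(W)={2,3,4,5} D(Y)={1,3,8}: no change
Constraint 3 (Y < W) on D(Y)={1,3,8} D(W)={2,3,4,5}: Y {1,3,8}->{1,3}
So after constraint 3: D(V) = {4,6,7,8}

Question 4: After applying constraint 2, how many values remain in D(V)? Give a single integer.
Constraint 1 (U + W = V) on D(U)={2,3,5,6} D(W)={2,3,4,5,7} D(V)={2,3,4,6,7,8}: W {2,3,4,5,7}->{2,3,4,5}; V {2,3,4,6,7,8}->{4,6,7,8}
Constraint 2 (W != Y) on D(W)={2,3,4,5} D(Y)={1,3,8}: no change
So after constraint 2: D(V)={4,6,7,8}, size = 4

Answer: 4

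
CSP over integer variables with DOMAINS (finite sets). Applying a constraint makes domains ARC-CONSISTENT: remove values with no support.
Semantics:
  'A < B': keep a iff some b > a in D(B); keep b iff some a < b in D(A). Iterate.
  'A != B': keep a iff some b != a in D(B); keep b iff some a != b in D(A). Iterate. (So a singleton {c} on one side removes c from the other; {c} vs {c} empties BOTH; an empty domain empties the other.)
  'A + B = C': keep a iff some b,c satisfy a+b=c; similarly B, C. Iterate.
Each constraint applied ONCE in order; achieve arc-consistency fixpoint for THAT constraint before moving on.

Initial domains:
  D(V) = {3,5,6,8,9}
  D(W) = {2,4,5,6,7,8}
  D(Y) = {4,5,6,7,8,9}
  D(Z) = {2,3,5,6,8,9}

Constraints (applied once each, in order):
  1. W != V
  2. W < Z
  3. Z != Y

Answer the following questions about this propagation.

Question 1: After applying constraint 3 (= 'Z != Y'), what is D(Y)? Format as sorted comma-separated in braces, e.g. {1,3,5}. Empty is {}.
Answer: {4,5,6,7,8,9}

Derivation:
Constraint 1 (W != V) on D(W)={2,4,5,6,7,8} D(V)={3,5,6,8,9}: no change
Constraint 2 (W < Z) on D(W)={2,4,5,6,7,8} D(Z)={2,3,5,6,8,9}: Z {2,3,5,6,8,9}->{3,5,6,8,9}
Constraint 3 (Z != Y) on D(Z)={3,5,6,8,9} D(Y)={4,5,6,7,8,9}: no change
So after constraint 3: D(Y) = {4,5,6,7,8,9}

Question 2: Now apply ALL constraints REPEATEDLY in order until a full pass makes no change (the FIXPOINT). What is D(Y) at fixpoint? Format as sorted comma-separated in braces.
pass 0 (initial): D(Y)={4,5,6,7,8,9}
pass 1: Z {2,3,5,6,8,9}->{3,5,6,8,9}
pass 2: no change
Fixpoint after 2 passes: D(Y) = {4,5,6,7,8,9}

Answer: {4,5,6,7,8,9}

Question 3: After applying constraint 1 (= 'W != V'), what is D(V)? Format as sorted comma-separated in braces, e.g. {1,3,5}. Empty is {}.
Answer: {3,5,6,8,9}

Derivation:
Constraint 1 (W != V) on D(W)={2,4,5,6,7,8} D(V)={3,5,6,8,9}: no change
So after constraint 1: D(V) = {3,5,6,8,9}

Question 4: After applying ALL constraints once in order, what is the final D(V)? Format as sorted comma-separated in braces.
Constraint 1 (W != V) on D(W)={2,4,5,6,7,8} D(V)={3,5,6,8,9}: no change
Constraint 2 (W < Z) on D(W)={2,4,5,6,7,8} D(Z)={2,3,5,6,8,9}: Z {2,3,5,6,8,9}->{3,5,6,8,9}
Constraint 3 (Z != Y) on D(Z)={3,5,6,8,9} D(Y)={4,5,6,7,8,9}: no change
So after all 3 constraints: D(V) = {3,5,6,8,9}

Answer: {3,5,6,8,9}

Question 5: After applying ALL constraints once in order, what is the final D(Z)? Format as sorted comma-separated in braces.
Answer: {3,5,6,8,9}

Derivation:
Constraint 1 (W != V) on D(W)={2,4,5,6,7,8} D(V)={3,5,6,8,9}: no change
Constraint 2 (W < Z) on D(W)={2,4,5,6,7,8} D(Z)={2,3,5,6,8,9}: Z {2,3,5,6,8,9}->{3,5,6,8,9}
Constraint 3 (Z != Y) on D(Z)={3,5,6,8,9} D(Y)={4,5,6,7,8,9}: no change
So after all 3 constraints: D(Z) = {3,5,6,8,9}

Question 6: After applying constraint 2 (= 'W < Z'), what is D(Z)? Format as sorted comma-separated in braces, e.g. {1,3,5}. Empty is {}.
Constraint 1 (W != V) on D(W)={2,4,5,6,7,8} D(V)={3,5,6,8,9}: no change
Constraint 2 (W < Z) on D(W)={2,4,5,6,7,8} D(Z)={2,3,5,6,8,9}: Z {2,3,5,6,8,9}->{3,5,6,8,9}
So after constraint 2: D(Z) = {3,5,6,8,9}

Answer: {3,5,6,8,9}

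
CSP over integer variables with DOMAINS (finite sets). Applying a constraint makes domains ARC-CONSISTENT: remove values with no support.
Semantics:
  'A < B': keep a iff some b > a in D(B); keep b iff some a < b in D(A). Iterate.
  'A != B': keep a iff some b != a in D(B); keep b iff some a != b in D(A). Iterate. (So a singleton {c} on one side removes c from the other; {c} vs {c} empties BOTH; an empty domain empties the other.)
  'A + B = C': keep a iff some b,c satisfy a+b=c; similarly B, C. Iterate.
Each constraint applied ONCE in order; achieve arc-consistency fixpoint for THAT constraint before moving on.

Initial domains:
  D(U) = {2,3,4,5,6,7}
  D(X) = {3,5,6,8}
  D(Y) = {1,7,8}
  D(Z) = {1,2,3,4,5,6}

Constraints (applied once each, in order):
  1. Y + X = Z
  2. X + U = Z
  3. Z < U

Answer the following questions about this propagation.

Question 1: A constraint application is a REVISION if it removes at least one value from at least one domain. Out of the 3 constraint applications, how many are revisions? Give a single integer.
Answer: 3

Derivation:
Constraint 1 (Y + X = Z) on D(Y)={1,7,8} D(X)={3,5,6,8} D(Z)={1,2,3,4,5,6}: Y {1,7,8}->{1}; X {3,5,6,8}->{3,5}; Z {1,2,3,4,5,6}->{4,6} => REVISION
Constraint 2 (X + U = Z) on D(X)={3,5} D(U)={2,3,4,5,6,7} D(Z)={4,6}: X {3,5}->{3}; U {2,3,4,5,6,7}->{3}; Z {4,6}->{6} => REVISION
Constraint 3 (Z < U) on D(Z)={6} D(U)={3}: Z {6}->{}; U {3}->{} => REVISION
Total revisions = 3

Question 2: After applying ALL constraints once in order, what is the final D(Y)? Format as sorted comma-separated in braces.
Answer: {1}

Derivation:
Constraint 1 (Y + X = Z) on D(Y)={1,7,8} D(X)={3,5,6,8} D(Z)={1,2,3,4,5,6}: Y {1,7,8}->{1}; X {3,5,6,8}->{3,5}; Z {1,2,3,4,5,6}->{4,6}
Constraint 2 (X + U = Z) on D(X)={3,5} D(U)={2,3,4,5,6,7} D(Z)={4,6}: X {3,5}->{3}; U {2,3,4,5,6,7}->{3}; Z {4,6}->{6}
Constraint 3 (Z < U) on D(Z)={6} D(U)={3}: Z {6}->{}; U {3}->{}
So after all 3 constraints: D(Y) = {1}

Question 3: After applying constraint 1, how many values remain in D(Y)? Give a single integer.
Answer: 1

Derivation:
Constraint 1 (Y + X = Z) on D(Y)={1,7,8} D(X)={3,5,6,8} D(Z)={1,2,3,4,5,6}: Y {1,7,8}->{1}; X {3,5,6,8}->{3,5}; Z {1,2,3,4,5,6}->{4,6}
So after constraint 1: D(Y)={1}, size = 1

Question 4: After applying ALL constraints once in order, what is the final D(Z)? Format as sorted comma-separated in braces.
Constraint 1 (Y + X = Z) on D(Y)={1,7,8} D(X)={3,5,6,8} D(Z)={1,2,3,4,5,6}: Y {1,7,8}->{1}; X {3,5,6,8}->{3,5}; Z {1,2,3,4,5,6}->{4,6}
Constraint 2 (X + U = Z) on D(X)={3,5} D(U)={2,3,4,5,6,7} D(Z)={4,6}: X {3,5}->{3}; U {2,3,4,5,6,7}->{3}; Z {4,6}->{6}
Constraint 3 (Z < U) on D(Z)={6} D(U)={3}: Z {6}->{}; U {3}->{}
So after all 3 constraints: D(Z) = {}

Answer: {}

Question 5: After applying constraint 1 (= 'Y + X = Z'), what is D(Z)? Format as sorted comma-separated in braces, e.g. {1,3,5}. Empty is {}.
Constraint 1 (Y + X = Z) on D(Y)={1,7,8} D(X)={3,5,6,8} D(Z)={1,2,3,4,5,6}: Y {1,7,8}->{1}; X {3,5,6,8}->{3,5}; Z {1,2,3,4,5,6}->{4,6}
So after constraint 1: D(Z) = {4,6}

Answer: {4,6}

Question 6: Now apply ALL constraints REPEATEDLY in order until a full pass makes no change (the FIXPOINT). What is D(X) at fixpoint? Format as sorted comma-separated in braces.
pass 0 (initial): D(X)={3,5,6,8}
pass 1: U {2,3,4,5,6,7}->{}; X {3,5,6,8}->{3}; Y {1,7,8}->{1}; Z {1,2,3,4,5,6}->{}
pass 2: X {3}->{}; Y {1}->{}
pass 3: no change
Fixpoint after 3 passes: D(X) = {}

Answer: {}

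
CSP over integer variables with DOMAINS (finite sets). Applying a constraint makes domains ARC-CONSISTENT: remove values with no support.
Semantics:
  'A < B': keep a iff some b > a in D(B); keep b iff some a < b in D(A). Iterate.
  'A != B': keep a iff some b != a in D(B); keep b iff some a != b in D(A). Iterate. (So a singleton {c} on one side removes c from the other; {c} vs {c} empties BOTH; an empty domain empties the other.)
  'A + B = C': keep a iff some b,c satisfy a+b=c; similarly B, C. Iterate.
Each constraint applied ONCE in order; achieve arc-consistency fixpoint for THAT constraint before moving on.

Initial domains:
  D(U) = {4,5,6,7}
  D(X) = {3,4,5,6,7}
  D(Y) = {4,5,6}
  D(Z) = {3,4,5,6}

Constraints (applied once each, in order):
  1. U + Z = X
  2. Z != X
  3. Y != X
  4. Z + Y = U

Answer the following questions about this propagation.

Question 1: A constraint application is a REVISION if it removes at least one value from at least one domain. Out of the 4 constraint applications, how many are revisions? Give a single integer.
Answer: 2

Derivation:
Constraint 1 (U + Z = X) on D(U)={4,5,6,7} D(Z)={3,4,5,6} D(X)={3,4,5,6,7}: U {4,5,6,7}->{4}; Z {3,4,5,6}->{3}; X {3,4,5,6,7}->{7} => REVISION
Constraint 2 (Z != X) on D(Z)={3} D(X)={7}: no change => not a revision
Constraint 3 (Y != X) on D(Y)={4,5,6} D(X)={7}: no change => not a revision
Constraint 4 (Z + Y = U) on D(Z)={3} D(Y)={4,5,6} D(U)={4}: Z {3}->{}; Y {4,5,6}->{}; U {4}->{} => REVISION
Total revisions = 2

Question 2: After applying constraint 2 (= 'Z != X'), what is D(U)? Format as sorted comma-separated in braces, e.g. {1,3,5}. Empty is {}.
Answer: {4}

Derivation:
Constraint 1 (U + Z = X) on D(U)={4,5,6,7} D(Z)={3,4,5,6} D(X)={3,4,5,6,7}: U {4,5,6,7}->{4}; Z {3,4,5,6}->{3}; X {3,4,5,6,7}->{7}
Constraint 2 (Z != X) on D(Z)={3} D(X)={7}: no change
So after constraint 2: D(U) = {4}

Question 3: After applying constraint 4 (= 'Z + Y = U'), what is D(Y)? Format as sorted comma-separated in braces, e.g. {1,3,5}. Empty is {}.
Answer: {}

Derivation:
Constraint 1 (U + Z = X) on D(U)={4,5,6,7} D(Z)={3,4,5,6} D(X)={3,4,5,6,7}: U {4,5,6,7}->{4}; Z {3,4,5,6}->{3}; X {3,4,5,6,7}->{7}
Constraint 2 (Z != X) on D(Z)={3} D(X)={7}: no change
Constraint 3 (Y != X) on D(Y)={4,5,6} D(X)={7}: no change
Constraint 4 (Z + Y = U) on D(Z)={3} D(Y)={4,5,6} D(U)={4}: Z {3}->{}; Y {4,5,6}->{}; U {4}->{}
So after constraint 4: D(Y) = {}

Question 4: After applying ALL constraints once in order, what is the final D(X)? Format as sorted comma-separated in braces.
Answer: {7}

Derivation:
Constraint 1 (U + Z = X) on D(U)={4,5,6,7} D(Z)={3,4,5,6} D(X)={3,4,5,6,7}: U {4,5,6,7}->{4}; Z {3,4,5,6}->{3}; X {3,4,5,6,7}->{7}
Constraint 2 (Z != X) on D(Z)={3} D(X)={7}: no change
Constraint 3 (Y != X) on D(Y)={4,5,6} D(X)={7}: no change
Constraint 4 (Z + Y = U) on D(Z)={3} D(Y)={4,5,6} D(U)={4}: Z {3}->{}; Y {4,5,6}->{}; U {4}->{}
So after all 4 constraints: D(X) = {7}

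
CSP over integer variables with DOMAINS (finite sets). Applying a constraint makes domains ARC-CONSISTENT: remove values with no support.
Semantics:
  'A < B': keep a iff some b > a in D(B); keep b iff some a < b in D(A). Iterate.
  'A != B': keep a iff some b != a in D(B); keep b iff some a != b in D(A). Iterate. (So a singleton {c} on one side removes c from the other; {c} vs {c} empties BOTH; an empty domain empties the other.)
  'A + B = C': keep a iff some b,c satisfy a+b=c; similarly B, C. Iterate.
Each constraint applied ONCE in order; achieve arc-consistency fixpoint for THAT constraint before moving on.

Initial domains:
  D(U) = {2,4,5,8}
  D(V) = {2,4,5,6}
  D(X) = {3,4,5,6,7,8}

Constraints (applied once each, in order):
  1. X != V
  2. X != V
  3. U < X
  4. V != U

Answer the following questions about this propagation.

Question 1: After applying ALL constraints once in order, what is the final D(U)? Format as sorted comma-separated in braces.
Constraint 1 (X != V) on D(X)={3,4,5,6,7,8} D(V)={2,4,5,6}: no change
Constraint 2 (X != V) on D(X)={3,4,5,6,7,8} D(V)={2,4,5,6}: no change
Constraint 3 (U < X) on D(U)={2,4,5,8} D(X)={3,4,5,6,7,8}: U {2,4,5,8}->{2,4,5}
Constraint 4 (V != U) on D(V)={2,4,5,6} D(U)={2,4,5}: no change
So after all 4 constraints: D(U) = {2,4,5}

Answer: {2,4,5}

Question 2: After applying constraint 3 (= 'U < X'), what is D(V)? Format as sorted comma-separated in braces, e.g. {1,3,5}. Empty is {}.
Constraint 1 (X != V) on D(X)={3,4,5,6,7,8} D(V)={2,4,5,6}: no change
Constraint 2 (X != V) on D(X)={3,4,5,6,7,8} D(V)={2,4,5,6}: no change
Constraint 3 (U < X) on D(U)={2,4,5,8} D(X)={3,4,5,6,7,8}: U {2,4,5,8}->{2,4,5}
So after constraint 3: D(V) = {2,4,5,6}

Answer: {2,4,5,6}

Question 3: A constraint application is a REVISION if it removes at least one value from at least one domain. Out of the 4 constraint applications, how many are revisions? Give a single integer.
Constraint 1 (X != V) on D(X)={3,4,5,6,7,8} D(V)={2,4,5,6}: no change => not a revision
Constraint 2 (X != V) on D(X)={3,4,5,6,7,8} D(V)={2,4,5,6}: no change => not a revision
Constraint 3 (U < X) on D(U)={2,4,5,8} D(X)={3,4,5,6,7,8}: U {2,4,5,8}->{2,4,5} => REVISION
Constraint 4 (V != U) on D(V)={2,4,5,6} D(U)={2,4,5}: no change => not a revision
Total revisions = 1

Answer: 1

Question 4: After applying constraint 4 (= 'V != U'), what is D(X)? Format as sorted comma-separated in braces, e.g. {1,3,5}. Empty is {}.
Constraint 1 (X != V) on D(X)={3,4,5,6,7,8} D(V)={2,4,5,6}: no change
Constraint 2 (X != V) on D(X)={3,4,5,6,7,8} D(V)={2,4,5,6}: no change
Constraint 3 (U < X) on D(U)={2,4,5,8} D(X)={3,4,5,6,7,8}: U {2,4,5,8}->{2,4,5}
Constraint 4 (V != U) on D(V)={2,4,5,6} D(U)={2,4,5}: no change
So after constraint 4: D(X) = {3,4,5,6,7,8}

Answer: {3,4,5,6,7,8}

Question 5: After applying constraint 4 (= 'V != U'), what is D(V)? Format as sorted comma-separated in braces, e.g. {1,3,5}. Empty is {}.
Constraint 1 (X != V) on D(X)={3,4,5,6,7,8} D(V)={2,4,5,6}: no change
Constraint 2 (X != V) on D(X)={3,4,5,6,7,8} D(V)={2,4,5,6}: no change
Constraint 3 (U < X) on D(U)={2,4,5,8} D(X)={3,4,5,6,7,8}: U {2,4,5,8}->{2,4,5}
Constraint 4 (V != U) on D(V)={2,4,5,6} D(U)={2,4,5}: no change
So after constraint 4: D(V) = {2,4,5,6}

Answer: {2,4,5,6}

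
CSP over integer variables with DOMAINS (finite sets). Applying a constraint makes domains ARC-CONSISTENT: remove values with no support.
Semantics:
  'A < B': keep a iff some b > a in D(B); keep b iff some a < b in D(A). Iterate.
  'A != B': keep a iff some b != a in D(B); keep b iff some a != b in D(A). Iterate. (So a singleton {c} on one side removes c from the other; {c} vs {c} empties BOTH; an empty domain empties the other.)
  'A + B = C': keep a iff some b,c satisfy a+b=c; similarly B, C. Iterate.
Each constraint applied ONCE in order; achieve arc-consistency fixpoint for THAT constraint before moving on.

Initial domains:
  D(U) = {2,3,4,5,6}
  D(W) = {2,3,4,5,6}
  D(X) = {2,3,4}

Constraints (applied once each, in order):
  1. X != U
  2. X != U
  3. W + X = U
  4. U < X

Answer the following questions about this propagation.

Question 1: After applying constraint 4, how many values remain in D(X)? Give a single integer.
Answer: 0

Derivation:
Constraint 1 (X != U) on D(X)={2,3,4} D(U)={2,3,4,5,6}: no change
Constraint 2 (X != U) on D(X)={2,3,4} D(U)={2,3,4,5,6}: no change
Constraint 3 (W + X = U) on D(W)={2,3,4,5,6} D(X)={2,3,4} D(U)={2,3,4,5,6}: W {2,3,4,5,6}->{2,3,4}; U {2,3,4,5,6}->{4,5,6}
Constraint 4 (U < X) on D(U)={4,5,6} D(X)={2,3,4}: U {4,5,6}->{}; X {2,3,4}->{}
So after constraint 4: D(X)={}, size = 0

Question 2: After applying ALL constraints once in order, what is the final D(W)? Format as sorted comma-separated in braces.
Answer: {2,3,4}

Derivation:
Constraint 1 (X != U) on D(X)={2,3,4} D(U)={2,3,4,5,6}: no change
Constraint 2 (X != U) on D(X)={2,3,4} D(U)={2,3,4,5,6}: no change
Constraint 3 (W + X = U) on D(W)={2,3,4,5,6} D(X)={2,3,4} D(U)={2,3,4,5,6}: W {2,3,4,5,6}->{2,3,4}; U {2,3,4,5,6}->{4,5,6}
Constraint 4 (U < X) on D(U)={4,5,6} D(X)={2,3,4}: U {4,5,6}->{}; X {2,3,4}->{}
So after all 4 constraints: D(W) = {2,3,4}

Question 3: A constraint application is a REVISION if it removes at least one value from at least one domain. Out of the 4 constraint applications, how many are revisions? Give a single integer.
Constraint 1 (X != U) on D(X)={2,3,4} D(U)={2,3,4,5,6}: no change => not a revision
Constraint 2 (X != U) on D(X)={2,3,4} D(U)={2,3,4,5,6}: no change => not a revision
Constraint 3 (W + X = U) on D(W)={2,3,4,5,6} D(X)={2,3,4} D(U)={2,3,4,5,6}: W {2,3,4,5,6}->{2,3,4}; U {2,3,4,5,6}->{4,5,6} => REVISION
Constraint 4 (U < X) on D(U)={4,5,6} D(X)={2,3,4}: U {4,5,6}->{}; X {2,3,4}->{} => REVISION
Total revisions = 2

Answer: 2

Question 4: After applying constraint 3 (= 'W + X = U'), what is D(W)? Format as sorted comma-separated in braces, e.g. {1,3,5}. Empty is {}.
Answer: {2,3,4}

Derivation:
Constraint 1 (X != U) on D(X)={2,3,4} D(U)={2,3,4,5,6}: no change
Constraint 2 (X != U) on D(X)={2,3,4} D(U)={2,3,4,5,6}: no change
Constraint 3 (W + X = U) on D(W)={2,3,4,5,6} D(X)={2,3,4} D(U)={2,3,4,5,6}: W {2,3,4,5,6}->{2,3,4}; U {2,3,4,5,6}->{4,5,6}
So after constraint 3: D(W) = {2,3,4}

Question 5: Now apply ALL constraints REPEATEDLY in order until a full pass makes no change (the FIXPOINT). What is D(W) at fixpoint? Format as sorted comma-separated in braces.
Answer: {}

Derivation:
pass 0 (initial): D(W)={2,3,4,5,6}
pass 1: U {2,3,4,5,6}->{}; W {2,3,4,5,6}->{2,3,4}; X {2,3,4}->{}
pass 2: W {2,3,4}->{}
pass 3: no change
Fixpoint after 3 passes: D(W) = {}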